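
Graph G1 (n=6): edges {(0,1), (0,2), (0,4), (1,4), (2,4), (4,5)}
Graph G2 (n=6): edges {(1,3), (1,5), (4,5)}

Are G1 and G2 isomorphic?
No, not isomorphic

The graphs are NOT isomorphic.

Connected components of G1: 2 component(s) with vertex sets [[3], [0, 1, 2, 4, 5]], sizes [1, 5].
Connected components of G2: 3 component(s) with vertex sets [[0], [2], [1, 3, 4, 5]], sizes [1, 1, 4].
The number of connected components (and the multiset of component sizes) is an isomorphism invariant — an isomorphism maps each component of G1 bijectively onto a component of G2. Since G1 has 2 component(s) and G2 has 3, they cannot be isomorphic.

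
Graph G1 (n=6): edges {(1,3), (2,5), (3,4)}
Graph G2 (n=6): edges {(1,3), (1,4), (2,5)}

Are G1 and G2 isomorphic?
Yes, isomorphic

The graphs are isomorphic.
One valid mapping φ: V(G1) → V(G2): 0→0, 1→4, 2→2, 3→1, 4→3, 5→5

Verify φ preserves adjacency — for each edge of G1, its image is an edge of G2:
  (1,3) → (φ(1),φ(3)) = (1,4) ∈ E(G2) ✓
  (2,5) → (φ(2),φ(5)) = (2,5) ∈ E(G2) ✓
  (3,4) → (φ(3),φ(4)) = (1,3) ∈ E(G2) ✓
All 3 edges of G1 map to edges of G2, and |E(G1)| = |E(G2)| = 3, so φ is a bijection on edges as well as vertices. Hence G1 ≅ G2.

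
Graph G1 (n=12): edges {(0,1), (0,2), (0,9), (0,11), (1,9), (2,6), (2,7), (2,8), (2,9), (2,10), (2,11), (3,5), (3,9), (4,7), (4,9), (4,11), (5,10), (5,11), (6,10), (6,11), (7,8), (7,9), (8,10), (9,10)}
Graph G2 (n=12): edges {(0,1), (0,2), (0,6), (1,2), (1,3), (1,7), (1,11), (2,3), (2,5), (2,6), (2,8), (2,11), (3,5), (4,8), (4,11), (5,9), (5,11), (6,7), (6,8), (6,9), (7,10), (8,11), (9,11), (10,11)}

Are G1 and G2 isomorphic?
Yes, isomorphic

The graphs are isomorphic.
One valid mapping φ: V(G1) → V(G2): 0→8, 1→4, 2→2, 3→10, 4→9, 5→7, 6→0, 7→5, 8→3, 9→11, 10→1, 11→6

Verify φ preserves adjacency — for each edge of G1, its image is an edge of G2:
  (0,1) → (φ(0),φ(1)) = (4,8) ∈ E(G2) ✓
  (0,2) → (φ(0),φ(2)) = (2,8) ∈ E(G2) ✓
  (0,9) → (φ(0),φ(9)) = (8,11) ∈ E(G2) ✓
  (0,11) → (φ(0),φ(11)) = (6,8) ∈ E(G2) ✓
  (1,9) → (φ(1),φ(9)) = (4,11) ∈ E(G2) ✓
  (2,6) → (φ(2),φ(6)) = (0,2) ∈ E(G2) ✓
  (2,7) → (φ(2),φ(7)) = (2,5) ∈ E(G2) ✓
  (2,8) → (φ(2),φ(8)) = (2,3) ∈ E(G2) ✓
  (2,9) → (φ(2),φ(9)) = (2,11) ∈ E(G2) ✓
  (2,10) → (φ(2),φ(10)) = (1,2) ∈ E(G2) ✓
  (2,11) → (φ(2),φ(11)) = (2,6) ∈ E(G2) ✓
  (3,5) → (φ(3),φ(5)) = (7,10) ∈ E(G2) ✓
  (3,9) → (φ(3),φ(9)) = (10,11) ∈ E(G2) ✓
  (4,7) → (φ(4),φ(7)) = (5,9) ∈ E(G2) ✓
  (4,9) → (φ(4),φ(9)) = (9,11) ∈ E(G2) ✓
  (4,11) → (φ(4),φ(11)) = (6,9) ∈ E(G2) ✓
  (5,10) → (φ(5),φ(10)) = (1,7) ∈ E(G2) ✓
  (5,11) → (φ(5),φ(11)) = (6,7) ∈ E(G2) ✓
  (6,10) → (φ(6),φ(10)) = (0,1) ∈ E(G2) ✓
  (6,11) → (φ(6),φ(11)) = (0,6) ∈ E(G2) ✓
  (7,8) → (φ(7),φ(8)) = (3,5) ∈ E(G2) ✓
  (7,9) → (φ(7),φ(9)) = (5,11) ∈ E(G2) ✓
  (8,10) → (φ(8),φ(10)) = (1,3) ∈ E(G2) ✓
  (9,10) → (φ(9),φ(10)) = (1,11) ∈ E(G2) ✓
All 24 edges of G1 map to edges of G2, and |E(G1)| = |E(G2)| = 24, so φ is a bijection on edges as well as vertices. Hence G1 ≅ G2.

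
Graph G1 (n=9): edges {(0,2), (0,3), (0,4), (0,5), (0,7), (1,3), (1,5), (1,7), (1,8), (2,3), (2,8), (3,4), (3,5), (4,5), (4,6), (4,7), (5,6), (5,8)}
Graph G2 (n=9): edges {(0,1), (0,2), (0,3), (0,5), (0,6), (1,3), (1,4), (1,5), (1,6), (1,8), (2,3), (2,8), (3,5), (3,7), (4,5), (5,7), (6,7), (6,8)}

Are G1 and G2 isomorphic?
Yes, isomorphic

The graphs are isomorphic.
One valid mapping φ: V(G1) → V(G2): 0→3, 1→6, 2→2, 3→0, 4→5, 5→1, 6→4, 7→7, 8→8

Verify φ preserves adjacency — for each edge of G1, its image is an edge of G2:
  (0,2) → (φ(0),φ(2)) = (2,3) ∈ E(G2) ✓
  (0,3) → (φ(0),φ(3)) = (0,3) ∈ E(G2) ✓
  (0,4) → (φ(0),φ(4)) = (3,5) ∈ E(G2) ✓
  (0,5) → (φ(0),φ(5)) = (1,3) ∈ E(G2) ✓
  (0,7) → (φ(0),φ(7)) = (3,7) ∈ E(G2) ✓
  (1,3) → (φ(1),φ(3)) = (0,6) ∈ E(G2) ✓
  (1,5) → (φ(1),φ(5)) = (1,6) ∈ E(G2) ✓
  (1,7) → (φ(1),φ(7)) = (6,7) ∈ E(G2) ✓
  (1,8) → (φ(1),φ(8)) = (6,8) ∈ E(G2) ✓
  (2,3) → (φ(2),φ(3)) = (0,2) ∈ E(G2) ✓
  (2,8) → (φ(2),φ(8)) = (2,8) ∈ E(G2) ✓
  (3,4) → (φ(3),φ(4)) = (0,5) ∈ E(G2) ✓
  (3,5) → (φ(3),φ(5)) = (0,1) ∈ E(G2) ✓
  (4,5) → (φ(4),φ(5)) = (1,5) ∈ E(G2) ✓
  (4,6) → (φ(4),φ(6)) = (4,5) ∈ E(G2) ✓
  (4,7) → (φ(4),φ(7)) = (5,7) ∈ E(G2) ✓
  (5,6) → (φ(5),φ(6)) = (1,4) ∈ E(G2) ✓
  (5,8) → (φ(5),φ(8)) = (1,8) ∈ E(G2) ✓
All 18 edges of G1 map to edges of G2, and |E(G1)| = |E(G2)| = 18, so φ is a bijection on edges as well as vertices. Hence G1 ≅ G2.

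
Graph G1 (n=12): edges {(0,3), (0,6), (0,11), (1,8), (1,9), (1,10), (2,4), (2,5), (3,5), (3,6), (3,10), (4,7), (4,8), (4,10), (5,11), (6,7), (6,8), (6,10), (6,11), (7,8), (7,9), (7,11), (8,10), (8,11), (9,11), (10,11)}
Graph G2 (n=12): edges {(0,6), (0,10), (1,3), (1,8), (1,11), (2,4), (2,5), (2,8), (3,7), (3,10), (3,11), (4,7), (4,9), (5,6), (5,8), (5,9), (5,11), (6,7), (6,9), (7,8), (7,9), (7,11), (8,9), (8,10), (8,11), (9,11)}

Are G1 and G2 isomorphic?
Yes, isomorphic

The graphs are isomorphic.
One valid mapping φ: V(G1) → V(G2): 0→1, 1→4, 2→0, 3→3, 4→6, 5→10, 6→11, 7→5, 8→9, 9→2, 10→7, 11→8

Verify φ preserves adjacency — for each edge of G1, its image is an edge of G2:
  (0,3) → (φ(0),φ(3)) = (1,3) ∈ E(G2) ✓
  (0,6) → (φ(0),φ(6)) = (1,11) ∈ E(G2) ✓
  (0,11) → (φ(0),φ(11)) = (1,8) ∈ E(G2) ✓
  (1,8) → (φ(1),φ(8)) = (4,9) ∈ E(G2) ✓
  (1,9) → (φ(1),φ(9)) = (2,4) ∈ E(G2) ✓
  (1,10) → (φ(1),φ(10)) = (4,7) ∈ E(G2) ✓
  (2,4) → (φ(2),φ(4)) = (0,6) ∈ E(G2) ✓
  (2,5) → (φ(2),φ(5)) = (0,10) ∈ E(G2) ✓
  (3,5) → (φ(3),φ(5)) = (3,10) ∈ E(G2) ✓
  (3,6) → (φ(3),φ(6)) = (3,11) ∈ E(G2) ✓
  (3,10) → (φ(3),φ(10)) = (3,7) ∈ E(G2) ✓
  (4,7) → (φ(4),φ(7)) = (5,6) ∈ E(G2) ✓
  (4,8) → (φ(4),φ(8)) = (6,9) ∈ E(G2) ✓
  (4,10) → (φ(4),φ(10)) = (6,7) ∈ E(G2) ✓
  (5,11) → (φ(5),φ(11)) = (8,10) ∈ E(G2) ✓
  (6,7) → (φ(6),φ(7)) = (5,11) ∈ E(G2) ✓
  (6,8) → (φ(6),φ(8)) = (9,11) ∈ E(G2) ✓
  (6,10) → (φ(6),φ(10)) = (7,11) ∈ E(G2) ✓
  (6,11) → (φ(6),φ(11)) = (8,11) ∈ E(G2) ✓
  (7,8) → (φ(7),φ(8)) = (5,9) ∈ E(G2) ✓
  (7,9) → (φ(7),φ(9)) = (2,5) ∈ E(G2) ✓
  (7,11) → (φ(7),φ(11)) = (5,8) ∈ E(G2) ✓
  (8,10) → (φ(8),φ(10)) = (7,9) ∈ E(G2) ✓
  (8,11) → (φ(8),φ(11)) = (8,9) ∈ E(G2) ✓
  (9,11) → (φ(9),φ(11)) = (2,8) ∈ E(G2) ✓
  (10,11) → (φ(10),φ(11)) = (7,8) ∈ E(G2) ✓
All 26 edges of G1 map to edges of G2, and |E(G1)| = |E(G2)| = 26, so φ is a bijection on edges as well as vertices. Hence G1 ≅ G2.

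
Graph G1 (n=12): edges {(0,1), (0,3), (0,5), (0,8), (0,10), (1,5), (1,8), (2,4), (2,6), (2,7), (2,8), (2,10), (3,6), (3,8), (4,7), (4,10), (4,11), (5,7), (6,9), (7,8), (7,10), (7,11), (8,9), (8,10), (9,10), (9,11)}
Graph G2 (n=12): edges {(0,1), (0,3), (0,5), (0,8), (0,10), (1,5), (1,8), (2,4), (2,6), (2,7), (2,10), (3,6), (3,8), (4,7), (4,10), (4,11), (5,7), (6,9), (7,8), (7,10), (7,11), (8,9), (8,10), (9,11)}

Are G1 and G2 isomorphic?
No, not isomorphic

The graphs are NOT isomorphic.

Counting edges: G1 has 26 edge(s); G2 has 24 edge(s).
Edge count is an isomorphism invariant (a bijection on vertices induces a bijection on edges), so differing edge counts rule out isomorphism.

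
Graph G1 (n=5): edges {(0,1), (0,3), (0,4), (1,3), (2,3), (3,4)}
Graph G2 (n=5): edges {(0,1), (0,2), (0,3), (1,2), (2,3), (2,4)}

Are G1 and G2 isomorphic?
Yes, isomorphic

The graphs are isomorphic.
One valid mapping φ: V(G1) → V(G2): 0→0, 1→1, 2→4, 3→2, 4→3

Verify φ preserves adjacency — for each edge of G1, its image is an edge of G2:
  (0,1) → (φ(0),φ(1)) = (0,1) ∈ E(G2) ✓
  (0,3) → (φ(0),φ(3)) = (0,2) ∈ E(G2) ✓
  (0,4) → (φ(0),φ(4)) = (0,3) ∈ E(G2) ✓
  (1,3) → (φ(1),φ(3)) = (1,2) ∈ E(G2) ✓
  (2,3) → (φ(2),φ(3)) = (2,4) ∈ E(G2) ✓
  (3,4) → (φ(3),φ(4)) = (2,3) ∈ E(G2) ✓
All 6 edges of G1 map to edges of G2, and |E(G1)| = |E(G2)| = 6, so φ is a bijection on edges as well as vertices. Hence G1 ≅ G2.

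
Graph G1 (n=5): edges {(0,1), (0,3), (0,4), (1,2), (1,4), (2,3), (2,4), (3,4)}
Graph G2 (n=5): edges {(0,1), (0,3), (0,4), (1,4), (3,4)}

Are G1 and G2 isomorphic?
No, not isomorphic

The graphs are NOT isomorphic.

Counting triangles (3-cliques): G1 has 4, G2 has 2.
Triangle count is an isomorphism invariant, so differing triangle counts rule out isomorphism.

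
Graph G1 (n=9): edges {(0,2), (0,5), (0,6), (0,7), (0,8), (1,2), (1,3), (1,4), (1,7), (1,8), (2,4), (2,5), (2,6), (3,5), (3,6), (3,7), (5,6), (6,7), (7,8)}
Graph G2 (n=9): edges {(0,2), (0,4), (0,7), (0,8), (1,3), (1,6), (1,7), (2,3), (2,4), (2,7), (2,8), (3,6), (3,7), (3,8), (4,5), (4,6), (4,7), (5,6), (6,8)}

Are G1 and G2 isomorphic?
Yes, isomorphic

The graphs are isomorphic.
One valid mapping φ: V(G1) → V(G2): 0→7, 1→6, 2→4, 3→8, 4→5, 5→0, 6→2, 7→3, 8→1

Verify φ preserves adjacency — for each edge of G1, its image is an edge of G2:
  (0,2) → (φ(0),φ(2)) = (4,7) ∈ E(G2) ✓
  (0,5) → (φ(0),φ(5)) = (0,7) ∈ E(G2) ✓
  (0,6) → (φ(0),φ(6)) = (2,7) ∈ E(G2) ✓
  (0,7) → (φ(0),φ(7)) = (3,7) ∈ E(G2) ✓
  (0,8) → (φ(0),φ(8)) = (1,7) ∈ E(G2) ✓
  (1,2) → (φ(1),φ(2)) = (4,6) ∈ E(G2) ✓
  (1,3) → (φ(1),φ(3)) = (6,8) ∈ E(G2) ✓
  (1,4) → (φ(1),φ(4)) = (5,6) ∈ E(G2) ✓
  (1,7) → (φ(1),φ(7)) = (3,6) ∈ E(G2) ✓
  (1,8) → (φ(1),φ(8)) = (1,6) ∈ E(G2) ✓
  (2,4) → (φ(2),φ(4)) = (4,5) ∈ E(G2) ✓
  (2,5) → (φ(2),φ(5)) = (0,4) ∈ E(G2) ✓
  (2,6) → (φ(2),φ(6)) = (2,4) ∈ E(G2) ✓
  (3,5) → (φ(3),φ(5)) = (0,8) ∈ E(G2) ✓
  (3,6) → (φ(3),φ(6)) = (2,8) ∈ E(G2) ✓
  (3,7) → (φ(3),φ(7)) = (3,8) ∈ E(G2) ✓
  (5,6) → (φ(5),φ(6)) = (0,2) ∈ E(G2) ✓
  (6,7) → (φ(6),φ(7)) = (2,3) ∈ E(G2) ✓
  (7,8) → (φ(7),φ(8)) = (1,3) ∈ E(G2) ✓
All 19 edges of G1 map to edges of G2, and |E(G1)| = |E(G2)| = 19, so φ is a bijection on edges as well as vertices. Hence G1 ≅ G2.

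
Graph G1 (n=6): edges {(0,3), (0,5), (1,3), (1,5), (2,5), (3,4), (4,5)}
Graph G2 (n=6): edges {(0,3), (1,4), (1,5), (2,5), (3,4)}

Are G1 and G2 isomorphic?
No, not isomorphic

The graphs are NOT isomorphic.

Degrees in G1: deg(0)=2, deg(1)=2, deg(2)=1, deg(3)=3, deg(4)=2, deg(5)=4.
Sorted degree sequence of G1: [4, 3, 2, 2, 2, 1].
Degrees in G2: deg(0)=1, deg(1)=2, deg(2)=1, deg(3)=2, deg(4)=2, deg(5)=2.
Sorted degree sequence of G2: [2, 2, 2, 2, 1, 1].
The (sorted) degree sequence is an isomorphism invariant, so since G1 and G2 have different degree sequences they cannot be isomorphic.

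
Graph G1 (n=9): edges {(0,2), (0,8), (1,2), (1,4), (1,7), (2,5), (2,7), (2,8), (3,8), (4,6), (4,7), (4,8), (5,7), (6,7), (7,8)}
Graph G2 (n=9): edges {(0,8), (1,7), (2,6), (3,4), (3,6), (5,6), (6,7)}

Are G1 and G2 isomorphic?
No, not isomorphic

The graphs are NOT isomorphic.

Connected components of G1: 1 component(s) with vertex sets [[0, 1, 2, 3, 4, 5, 6, 7, 8]], sizes [9].
Connected components of G2: 2 component(s) with vertex sets [[0, 8], [1, 2, 3, 4, 5, 6, 7]], sizes [2, 7].
The number of connected components (and the multiset of component sizes) is an isomorphism invariant — an isomorphism maps each component of G1 bijectively onto a component of G2. Since G1 has 1 component(s) and G2 has 2, they cannot be isomorphic.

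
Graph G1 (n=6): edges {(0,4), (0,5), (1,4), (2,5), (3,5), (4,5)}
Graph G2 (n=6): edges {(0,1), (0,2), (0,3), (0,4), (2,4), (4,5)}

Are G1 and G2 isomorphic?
Yes, isomorphic

The graphs are isomorphic.
One valid mapping φ: V(G1) → V(G2): 0→2, 1→5, 2→1, 3→3, 4→4, 5→0

Verify φ preserves adjacency — for each edge of G1, its image is an edge of G2:
  (0,4) → (φ(0),φ(4)) = (2,4) ∈ E(G2) ✓
  (0,5) → (φ(0),φ(5)) = (0,2) ∈ E(G2) ✓
  (1,4) → (φ(1),φ(4)) = (4,5) ∈ E(G2) ✓
  (2,5) → (φ(2),φ(5)) = (0,1) ∈ E(G2) ✓
  (3,5) → (φ(3),φ(5)) = (0,3) ∈ E(G2) ✓
  (4,5) → (φ(4),φ(5)) = (0,4) ∈ E(G2) ✓
All 6 edges of G1 map to edges of G2, and |E(G1)| = |E(G2)| = 6, so φ is a bijection on edges as well as vertices. Hence G1 ≅ G2.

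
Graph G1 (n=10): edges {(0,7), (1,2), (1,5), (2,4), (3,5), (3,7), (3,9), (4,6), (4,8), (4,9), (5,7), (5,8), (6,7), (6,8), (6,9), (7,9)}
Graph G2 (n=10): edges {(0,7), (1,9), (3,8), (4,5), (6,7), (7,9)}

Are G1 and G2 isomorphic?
No, not isomorphic

The graphs are NOT isomorphic.

Connected components of G1: 1 component(s) with vertex sets [[0, 1, 2, 3, 4, 5, 6, 7, 8, 9]], sizes [10].
Connected components of G2: 4 component(s) with vertex sets [[2], [3, 8], [4, 5], [0, 1, 6, 7, 9]], sizes [1, 2, 2, 5].
The number of connected components (and the multiset of component sizes) is an isomorphism invariant — an isomorphism maps each component of G1 bijectively onto a component of G2. Since G1 has 1 component(s) and G2 has 4, they cannot be isomorphic.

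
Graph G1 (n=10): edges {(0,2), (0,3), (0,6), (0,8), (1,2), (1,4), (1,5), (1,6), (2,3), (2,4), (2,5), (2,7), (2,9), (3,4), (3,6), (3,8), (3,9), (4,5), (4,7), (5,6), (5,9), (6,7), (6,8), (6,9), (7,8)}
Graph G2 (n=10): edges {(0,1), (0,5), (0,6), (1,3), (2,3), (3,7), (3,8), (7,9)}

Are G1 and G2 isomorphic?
No, not isomorphic

The graphs are NOT isomorphic.

Connected components of G1: 1 component(s) with vertex sets [[0, 1, 2, 3, 4, 5, 6, 7, 8, 9]], sizes [10].
Connected components of G2: 2 component(s) with vertex sets [[4], [0, 1, 2, 3, 5, 6, 7, 8, 9]], sizes [1, 9].
The number of connected components (and the multiset of component sizes) is an isomorphism invariant — an isomorphism maps each component of G1 bijectively onto a component of G2. Since G1 has 1 component(s) and G2 has 2, they cannot be isomorphic.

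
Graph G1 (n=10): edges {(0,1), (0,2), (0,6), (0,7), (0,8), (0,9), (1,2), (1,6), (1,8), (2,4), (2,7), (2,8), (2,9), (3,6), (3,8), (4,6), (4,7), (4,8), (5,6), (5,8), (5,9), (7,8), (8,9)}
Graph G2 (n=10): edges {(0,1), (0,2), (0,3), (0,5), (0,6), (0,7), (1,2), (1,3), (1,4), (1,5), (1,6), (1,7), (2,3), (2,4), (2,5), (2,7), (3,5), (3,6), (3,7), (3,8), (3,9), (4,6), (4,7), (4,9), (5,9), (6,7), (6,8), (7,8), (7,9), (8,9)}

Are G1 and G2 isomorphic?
No, not isomorphic

The graphs are NOT isomorphic.

Degrees in G1: deg(0)=6, deg(1)=4, deg(2)=6, deg(3)=2, deg(4)=4, deg(5)=3, deg(6)=5, deg(7)=4, deg(8)=8, deg(9)=4.
Sorted degree sequence of G1: [8, 6, 6, 5, 4, 4, 4, 4, 3, 2].
Degrees in G2: deg(0)=6, deg(1)=7, deg(2)=6, deg(3)=8, deg(4)=5, deg(5)=5, deg(6)=6, deg(7)=8, deg(8)=4, deg(9)=5.
Sorted degree sequence of G2: [8, 8, 7, 6, 6, 6, 5, 5, 5, 4].
The (sorted) degree sequence is an isomorphism invariant, so since G1 and G2 have different degree sequences they cannot be isomorphic.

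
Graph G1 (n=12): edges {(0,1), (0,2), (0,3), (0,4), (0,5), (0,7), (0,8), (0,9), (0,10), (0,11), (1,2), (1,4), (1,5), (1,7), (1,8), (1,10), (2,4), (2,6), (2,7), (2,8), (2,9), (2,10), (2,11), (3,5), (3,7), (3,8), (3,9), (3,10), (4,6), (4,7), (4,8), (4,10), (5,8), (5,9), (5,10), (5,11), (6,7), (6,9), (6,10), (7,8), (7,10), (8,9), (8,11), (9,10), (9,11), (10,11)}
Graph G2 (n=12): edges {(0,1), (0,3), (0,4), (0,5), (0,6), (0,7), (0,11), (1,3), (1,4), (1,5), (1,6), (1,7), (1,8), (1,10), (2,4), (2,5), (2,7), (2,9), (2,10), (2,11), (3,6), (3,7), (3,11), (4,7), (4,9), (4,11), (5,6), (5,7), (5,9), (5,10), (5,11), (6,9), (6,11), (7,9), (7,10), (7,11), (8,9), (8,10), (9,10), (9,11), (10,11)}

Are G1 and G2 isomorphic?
No, not isomorphic

The graphs are NOT isomorphic.

Counting triangles (3-cliques): G1 has 76, G2 has 55.
Triangle count is an isomorphism invariant, so differing triangle counts rule out isomorphism.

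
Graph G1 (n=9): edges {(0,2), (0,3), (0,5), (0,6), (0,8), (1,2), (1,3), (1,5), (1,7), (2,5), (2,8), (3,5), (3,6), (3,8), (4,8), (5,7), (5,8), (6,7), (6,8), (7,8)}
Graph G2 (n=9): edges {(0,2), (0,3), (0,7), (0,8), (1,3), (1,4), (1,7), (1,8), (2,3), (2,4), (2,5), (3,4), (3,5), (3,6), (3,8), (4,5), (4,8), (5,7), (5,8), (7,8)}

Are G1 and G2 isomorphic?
Yes, isomorphic

The graphs are isomorphic.
One valid mapping φ: V(G1) → V(G2): 0→4, 1→7, 2→1, 3→5, 4→6, 5→8, 6→2, 7→0, 8→3

Verify φ preserves adjacency — for each edge of G1, its image is an edge of G2:
  (0,2) → (φ(0),φ(2)) = (1,4) ∈ E(G2) ✓
  (0,3) → (φ(0),φ(3)) = (4,5) ∈ E(G2) ✓
  (0,5) → (φ(0),φ(5)) = (4,8) ∈ E(G2) ✓
  (0,6) → (φ(0),φ(6)) = (2,4) ∈ E(G2) ✓
  (0,8) → (φ(0),φ(8)) = (3,4) ∈ E(G2) ✓
  (1,2) → (φ(1),φ(2)) = (1,7) ∈ E(G2) ✓
  (1,3) → (φ(1),φ(3)) = (5,7) ∈ E(G2) ✓
  (1,5) → (φ(1),φ(5)) = (7,8) ∈ E(G2) ✓
  (1,7) → (φ(1),φ(7)) = (0,7) ∈ E(G2) ✓
  (2,5) → (φ(2),φ(5)) = (1,8) ∈ E(G2) ✓
  (2,8) → (φ(2),φ(8)) = (1,3) ∈ E(G2) ✓
  (3,5) → (φ(3),φ(5)) = (5,8) ∈ E(G2) ✓
  (3,6) → (φ(3),φ(6)) = (2,5) ∈ E(G2) ✓
  (3,8) → (φ(3),φ(8)) = (3,5) ∈ E(G2) ✓
  (4,8) → (φ(4),φ(8)) = (3,6) ∈ E(G2) ✓
  (5,7) → (φ(5),φ(7)) = (0,8) ∈ E(G2) ✓
  (5,8) → (φ(5),φ(8)) = (3,8) ∈ E(G2) ✓
  (6,7) → (φ(6),φ(7)) = (0,2) ∈ E(G2) ✓
  (6,8) → (φ(6),φ(8)) = (2,3) ∈ E(G2) ✓
  (7,8) → (φ(7),φ(8)) = (0,3) ∈ E(G2) ✓
All 20 edges of G1 map to edges of G2, and |E(G1)| = |E(G2)| = 20, so φ is a bijection on edges as well as vertices. Hence G1 ≅ G2.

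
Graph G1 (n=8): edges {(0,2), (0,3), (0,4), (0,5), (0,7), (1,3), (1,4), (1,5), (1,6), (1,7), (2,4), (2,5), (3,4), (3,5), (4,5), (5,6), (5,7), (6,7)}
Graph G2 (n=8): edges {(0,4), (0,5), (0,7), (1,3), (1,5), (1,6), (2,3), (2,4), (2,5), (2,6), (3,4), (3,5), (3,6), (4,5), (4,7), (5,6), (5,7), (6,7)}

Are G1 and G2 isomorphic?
Yes, isomorphic

The graphs are isomorphic.
One valid mapping φ: V(G1) → V(G2): 0→6, 1→4, 2→1, 3→2, 4→3, 5→5, 6→0, 7→7

Verify φ preserves adjacency — for each edge of G1, its image is an edge of G2:
  (0,2) → (φ(0),φ(2)) = (1,6) ∈ E(G2) ✓
  (0,3) → (φ(0),φ(3)) = (2,6) ∈ E(G2) ✓
  (0,4) → (φ(0),φ(4)) = (3,6) ∈ E(G2) ✓
  (0,5) → (φ(0),φ(5)) = (5,6) ∈ E(G2) ✓
  (0,7) → (φ(0),φ(7)) = (6,7) ∈ E(G2) ✓
  (1,3) → (φ(1),φ(3)) = (2,4) ∈ E(G2) ✓
  (1,4) → (φ(1),φ(4)) = (3,4) ∈ E(G2) ✓
  (1,5) → (φ(1),φ(5)) = (4,5) ∈ E(G2) ✓
  (1,6) → (φ(1),φ(6)) = (0,4) ∈ E(G2) ✓
  (1,7) → (φ(1),φ(7)) = (4,7) ∈ E(G2) ✓
  (2,4) → (φ(2),φ(4)) = (1,3) ∈ E(G2) ✓
  (2,5) → (φ(2),φ(5)) = (1,5) ∈ E(G2) ✓
  (3,4) → (φ(3),φ(4)) = (2,3) ∈ E(G2) ✓
  (3,5) → (φ(3),φ(5)) = (2,5) ∈ E(G2) ✓
  (4,5) → (φ(4),φ(5)) = (3,5) ∈ E(G2) ✓
  (5,6) → (φ(5),φ(6)) = (0,5) ∈ E(G2) ✓
  (5,7) → (φ(5),φ(7)) = (5,7) ∈ E(G2) ✓
  (6,7) → (φ(6),φ(7)) = (0,7) ∈ E(G2) ✓
All 18 edges of G1 map to edges of G2, and |E(G1)| = |E(G2)| = 18, so φ is a bijection on edges as well as vertices. Hence G1 ≅ G2.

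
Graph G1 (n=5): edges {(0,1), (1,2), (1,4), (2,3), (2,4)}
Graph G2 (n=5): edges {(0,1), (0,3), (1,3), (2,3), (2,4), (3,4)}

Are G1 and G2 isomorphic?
No, not isomorphic

The graphs are NOT isomorphic.

Degrees in G1: deg(0)=1, deg(1)=3, deg(2)=3, deg(3)=1, deg(4)=2.
Sorted degree sequence of G1: [3, 3, 2, 1, 1].
Degrees in G2: deg(0)=2, deg(1)=2, deg(2)=2, deg(3)=4, deg(4)=2.
Sorted degree sequence of G2: [4, 2, 2, 2, 2].
The (sorted) degree sequence is an isomorphism invariant, so since G1 and G2 have different degree sequences they cannot be isomorphic.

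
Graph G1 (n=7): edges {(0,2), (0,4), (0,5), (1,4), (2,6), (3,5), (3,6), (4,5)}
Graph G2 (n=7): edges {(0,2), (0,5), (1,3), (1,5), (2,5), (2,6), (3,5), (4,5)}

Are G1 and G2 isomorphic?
No, not isomorphic

The graphs are NOT isomorphic.

Counting triangles (3-cliques): G1 has 1, G2 has 2.
Triangle count is an isomorphism invariant, so differing triangle counts rule out isomorphism.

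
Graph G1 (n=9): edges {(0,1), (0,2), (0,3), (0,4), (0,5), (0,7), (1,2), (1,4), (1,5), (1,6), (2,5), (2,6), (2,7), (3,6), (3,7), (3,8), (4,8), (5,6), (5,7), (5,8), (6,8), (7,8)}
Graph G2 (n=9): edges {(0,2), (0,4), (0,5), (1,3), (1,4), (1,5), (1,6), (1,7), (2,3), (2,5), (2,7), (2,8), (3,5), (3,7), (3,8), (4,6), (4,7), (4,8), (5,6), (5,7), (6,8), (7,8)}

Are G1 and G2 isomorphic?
Yes, isomorphic

The graphs are isomorphic.
One valid mapping φ: V(G1) → V(G2): 0→5, 1→2, 2→3, 3→6, 4→0, 5→7, 6→8, 7→1, 8→4

Verify φ preserves adjacency — for each edge of G1, its image is an edge of G2:
  (0,1) → (φ(0),φ(1)) = (2,5) ∈ E(G2) ✓
  (0,2) → (φ(0),φ(2)) = (3,5) ∈ E(G2) ✓
  (0,3) → (φ(0),φ(3)) = (5,6) ∈ E(G2) ✓
  (0,4) → (φ(0),φ(4)) = (0,5) ∈ E(G2) ✓
  (0,5) → (φ(0),φ(5)) = (5,7) ∈ E(G2) ✓
  (0,7) → (φ(0),φ(7)) = (1,5) ∈ E(G2) ✓
  (1,2) → (φ(1),φ(2)) = (2,3) ∈ E(G2) ✓
  (1,4) → (φ(1),φ(4)) = (0,2) ∈ E(G2) ✓
  (1,5) → (φ(1),φ(5)) = (2,7) ∈ E(G2) ✓
  (1,6) → (φ(1),φ(6)) = (2,8) ∈ E(G2) ✓
  (2,5) → (φ(2),φ(5)) = (3,7) ∈ E(G2) ✓
  (2,6) → (φ(2),φ(6)) = (3,8) ∈ E(G2) ✓
  (2,7) → (φ(2),φ(7)) = (1,3) ∈ E(G2) ✓
  (3,6) → (φ(3),φ(6)) = (6,8) ∈ E(G2) ✓
  (3,7) → (φ(3),φ(7)) = (1,6) ∈ E(G2) ✓
  (3,8) → (φ(3),φ(8)) = (4,6) ∈ E(G2) ✓
  (4,8) → (φ(4),φ(8)) = (0,4) ∈ E(G2) ✓
  (5,6) → (φ(5),φ(6)) = (7,8) ∈ E(G2) ✓
  (5,7) → (φ(5),φ(7)) = (1,7) ∈ E(G2) ✓
  (5,8) → (φ(5),φ(8)) = (4,7) ∈ E(G2) ✓
  (6,8) → (φ(6),φ(8)) = (4,8) ∈ E(G2) ✓
  (7,8) → (φ(7),φ(8)) = (1,4) ∈ E(G2) ✓
All 22 edges of G1 map to edges of G2, and |E(G1)| = |E(G2)| = 22, so φ is a bijection on edges as well as vertices. Hence G1 ≅ G2.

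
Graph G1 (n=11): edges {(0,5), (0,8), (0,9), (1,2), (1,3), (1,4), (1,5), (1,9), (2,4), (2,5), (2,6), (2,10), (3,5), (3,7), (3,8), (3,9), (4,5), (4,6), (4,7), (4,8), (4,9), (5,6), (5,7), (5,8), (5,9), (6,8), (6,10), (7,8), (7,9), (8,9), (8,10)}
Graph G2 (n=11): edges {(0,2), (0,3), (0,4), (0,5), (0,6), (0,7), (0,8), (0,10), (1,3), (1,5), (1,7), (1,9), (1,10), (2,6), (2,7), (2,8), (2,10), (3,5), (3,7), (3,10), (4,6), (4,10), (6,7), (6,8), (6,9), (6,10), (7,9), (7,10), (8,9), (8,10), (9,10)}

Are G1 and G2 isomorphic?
Yes, isomorphic

The graphs are isomorphic.
One valid mapping φ: V(G1) → V(G2): 0→4, 1→9, 2→1, 3→8, 4→7, 5→10, 6→3, 7→2, 8→0, 9→6, 10→5

Verify φ preserves adjacency — for each edge of G1, its image is an edge of G2:
  (0,5) → (φ(0),φ(5)) = (4,10) ∈ E(G2) ✓
  (0,8) → (φ(0),φ(8)) = (0,4) ∈ E(G2) ✓
  (0,9) → (φ(0),φ(9)) = (4,6) ∈ E(G2) ✓
  (1,2) → (φ(1),φ(2)) = (1,9) ∈ E(G2) ✓
  (1,3) → (φ(1),φ(3)) = (8,9) ∈ E(G2) ✓
  (1,4) → (φ(1),φ(4)) = (7,9) ∈ E(G2) ✓
  (1,5) → (φ(1),φ(5)) = (9,10) ∈ E(G2) ✓
  (1,9) → (φ(1),φ(9)) = (6,9) ∈ E(G2) ✓
  (2,4) → (φ(2),φ(4)) = (1,7) ∈ E(G2) ✓
  (2,5) → (φ(2),φ(5)) = (1,10) ∈ E(G2) ✓
  (2,6) → (φ(2),φ(6)) = (1,3) ∈ E(G2) ✓
  (2,10) → (φ(2),φ(10)) = (1,5) ∈ E(G2) ✓
  (3,5) → (φ(3),φ(5)) = (8,10) ∈ E(G2) ✓
  (3,7) → (φ(3),φ(7)) = (2,8) ∈ E(G2) ✓
  (3,8) → (φ(3),φ(8)) = (0,8) ∈ E(G2) ✓
  (3,9) → (φ(3),φ(9)) = (6,8) ∈ E(G2) ✓
  (4,5) → (φ(4),φ(5)) = (7,10) ∈ E(G2) ✓
  (4,6) → (φ(4),φ(6)) = (3,7) ∈ E(G2) ✓
  (4,7) → (φ(4),φ(7)) = (2,7) ∈ E(G2) ✓
  (4,8) → (φ(4),φ(8)) = (0,7) ∈ E(G2) ✓
  (4,9) → (φ(4),φ(9)) = (6,7) ∈ E(G2) ✓
  (5,6) → (φ(5),φ(6)) = (3,10) ∈ E(G2) ✓
  (5,7) → (φ(5),φ(7)) = (2,10) ∈ E(G2) ✓
  (5,8) → (φ(5),φ(8)) = (0,10) ∈ E(G2) ✓
  (5,9) → (φ(5),φ(9)) = (6,10) ∈ E(G2) ✓
  (6,8) → (φ(6),φ(8)) = (0,3) ∈ E(G2) ✓
  (6,10) → (φ(6),φ(10)) = (3,5) ∈ E(G2) ✓
  (7,8) → (φ(7),φ(8)) = (0,2) ∈ E(G2) ✓
  (7,9) → (φ(7),φ(9)) = (2,6) ∈ E(G2) ✓
  (8,9) → (φ(8),φ(9)) = (0,6) ∈ E(G2) ✓
  (8,10) → (φ(8),φ(10)) = (0,5) ∈ E(G2) ✓
All 31 edges of G1 map to edges of G2, and |E(G1)| = |E(G2)| = 31, so φ is a bijection on edges as well as vertices. Hence G1 ≅ G2.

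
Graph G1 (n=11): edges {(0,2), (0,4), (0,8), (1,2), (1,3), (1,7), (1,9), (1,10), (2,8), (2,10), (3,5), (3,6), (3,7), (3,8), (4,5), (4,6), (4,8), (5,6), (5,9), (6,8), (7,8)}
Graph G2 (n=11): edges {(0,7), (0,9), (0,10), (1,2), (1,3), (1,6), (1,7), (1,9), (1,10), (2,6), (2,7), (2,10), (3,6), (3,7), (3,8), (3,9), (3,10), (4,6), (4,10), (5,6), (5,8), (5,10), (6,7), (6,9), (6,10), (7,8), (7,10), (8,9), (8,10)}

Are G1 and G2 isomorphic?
No, not isomorphic

The graphs are NOT isomorphic.

Counting triangles (3-cliques): G1 has 9, G2 has 27.
Triangle count is an isomorphism invariant, so differing triangle counts rule out isomorphism.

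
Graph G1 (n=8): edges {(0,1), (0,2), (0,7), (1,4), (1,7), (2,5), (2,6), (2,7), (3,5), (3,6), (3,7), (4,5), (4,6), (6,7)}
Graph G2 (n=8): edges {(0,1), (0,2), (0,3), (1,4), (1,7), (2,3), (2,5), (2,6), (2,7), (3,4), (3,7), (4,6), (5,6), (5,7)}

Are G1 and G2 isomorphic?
Yes, isomorphic

The graphs are isomorphic.
One valid mapping φ: V(G1) → V(G2): 0→5, 1→6, 2→7, 3→0, 4→4, 5→1, 6→3, 7→2

Verify φ preserves adjacency — for each edge of G1, its image is an edge of G2:
  (0,1) → (φ(0),φ(1)) = (5,6) ∈ E(G2) ✓
  (0,2) → (φ(0),φ(2)) = (5,7) ∈ E(G2) ✓
  (0,7) → (φ(0),φ(7)) = (2,5) ∈ E(G2) ✓
  (1,4) → (φ(1),φ(4)) = (4,6) ∈ E(G2) ✓
  (1,7) → (φ(1),φ(7)) = (2,6) ∈ E(G2) ✓
  (2,5) → (φ(2),φ(5)) = (1,7) ∈ E(G2) ✓
  (2,6) → (φ(2),φ(6)) = (3,7) ∈ E(G2) ✓
  (2,7) → (φ(2),φ(7)) = (2,7) ∈ E(G2) ✓
  (3,5) → (φ(3),φ(5)) = (0,1) ∈ E(G2) ✓
  (3,6) → (φ(3),φ(6)) = (0,3) ∈ E(G2) ✓
  (3,7) → (φ(3),φ(7)) = (0,2) ∈ E(G2) ✓
  (4,5) → (φ(4),φ(5)) = (1,4) ∈ E(G2) ✓
  (4,6) → (φ(4),φ(6)) = (3,4) ∈ E(G2) ✓
  (6,7) → (φ(6),φ(7)) = (2,3) ∈ E(G2) ✓
All 14 edges of G1 map to edges of G2, and |E(G1)| = |E(G2)| = 14, so φ is a bijection on edges as well as vertices. Hence G1 ≅ G2.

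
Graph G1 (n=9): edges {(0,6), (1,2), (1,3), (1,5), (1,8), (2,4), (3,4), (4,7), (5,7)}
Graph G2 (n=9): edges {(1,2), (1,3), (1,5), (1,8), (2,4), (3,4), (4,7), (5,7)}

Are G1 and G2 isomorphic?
No, not isomorphic

The graphs are NOT isomorphic.

Counting edges: G1 has 9 edge(s); G2 has 8 edge(s).
Edge count is an isomorphism invariant (a bijection on vertices induces a bijection on edges), so differing edge counts rule out isomorphism.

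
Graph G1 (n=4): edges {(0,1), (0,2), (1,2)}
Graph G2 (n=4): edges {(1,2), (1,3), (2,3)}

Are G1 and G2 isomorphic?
Yes, isomorphic

The graphs are isomorphic.
One valid mapping φ: V(G1) → V(G2): 0→3, 1→1, 2→2, 3→0

Verify φ preserves adjacency — for each edge of G1, its image is an edge of G2:
  (0,1) → (φ(0),φ(1)) = (1,3) ∈ E(G2) ✓
  (0,2) → (φ(0),φ(2)) = (2,3) ∈ E(G2) ✓
  (1,2) → (φ(1),φ(2)) = (1,2) ∈ E(G2) ✓
All 3 edges of G1 map to edges of G2, and |E(G1)| = |E(G2)| = 3, so φ is a bijection on edges as well as vertices. Hence G1 ≅ G2.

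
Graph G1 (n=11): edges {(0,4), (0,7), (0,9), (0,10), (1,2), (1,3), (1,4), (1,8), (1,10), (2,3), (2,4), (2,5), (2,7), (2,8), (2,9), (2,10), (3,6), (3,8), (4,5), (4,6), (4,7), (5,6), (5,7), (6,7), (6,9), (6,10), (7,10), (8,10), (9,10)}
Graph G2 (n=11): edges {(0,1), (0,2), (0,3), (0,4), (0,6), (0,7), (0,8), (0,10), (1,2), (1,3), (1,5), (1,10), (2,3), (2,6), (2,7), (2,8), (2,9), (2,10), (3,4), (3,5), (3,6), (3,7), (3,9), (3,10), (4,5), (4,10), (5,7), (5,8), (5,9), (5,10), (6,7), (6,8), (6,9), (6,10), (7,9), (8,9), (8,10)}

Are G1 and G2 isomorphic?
No, not isomorphic

The graphs are NOT isomorphic.

Degrees in G1: deg(0)=4, deg(1)=5, deg(2)=8, deg(3)=4, deg(4)=6, deg(5)=4, deg(6)=6, deg(7)=6, deg(8)=4, deg(9)=4, deg(10)=7.
Sorted degree sequence of G1: [8, 7, 6, 6, 6, 5, 4, 4, 4, 4, 4].
Degrees in G2: deg(0)=8, deg(1)=5, deg(2)=8, deg(3)=9, deg(4)=4, deg(5)=7, deg(6)=7, deg(7)=6, deg(8)=6, deg(9)=6, deg(10)=8.
Sorted degree sequence of G2: [9, 8, 8, 8, 7, 7, 6, 6, 6, 5, 4].
The (sorted) degree sequence is an isomorphism invariant, so since G1 and G2 have different degree sequences they cannot be isomorphic.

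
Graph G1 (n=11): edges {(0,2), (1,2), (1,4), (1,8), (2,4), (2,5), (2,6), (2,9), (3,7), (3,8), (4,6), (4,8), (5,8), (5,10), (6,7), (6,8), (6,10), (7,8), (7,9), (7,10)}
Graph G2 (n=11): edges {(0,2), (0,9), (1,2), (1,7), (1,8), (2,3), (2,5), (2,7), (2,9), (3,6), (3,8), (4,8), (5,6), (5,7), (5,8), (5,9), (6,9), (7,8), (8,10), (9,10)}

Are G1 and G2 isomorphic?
Yes, isomorphic

The graphs are isomorphic.
One valid mapping φ: V(G1) → V(G2): 0→4, 1→1, 2→8, 3→0, 4→7, 5→3, 6→5, 7→9, 8→2, 9→10, 10→6

Verify φ preserves adjacency — for each edge of G1, its image is an edge of G2:
  (0,2) → (φ(0),φ(2)) = (4,8) ∈ E(G2) ✓
  (1,2) → (φ(1),φ(2)) = (1,8) ∈ E(G2) ✓
  (1,4) → (φ(1),φ(4)) = (1,7) ∈ E(G2) ✓
  (1,8) → (φ(1),φ(8)) = (1,2) ∈ E(G2) ✓
  (2,4) → (φ(2),φ(4)) = (7,8) ∈ E(G2) ✓
  (2,5) → (φ(2),φ(5)) = (3,8) ∈ E(G2) ✓
  (2,6) → (φ(2),φ(6)) = (5,8) ∈ E(G2) ✓
  (2,9) → (φ(2),φ(9)) = (8,10) ∈ E(G2) ✓
  (3,7) → (φ(3),φ(7)) = (0,9) ∈ E(G2) ✓
  (3,8) → (φ(3),φ(8)) = (0,2) ∈ E(G2) ✓
  (4,6) → (φ(4),φ(6)) = (5,7) ∈ E(G2) ✓
  (4,8) → (φ(4),φ(8)) = (2,7) ∈ E(G2) ✓
  (5,8) → (φ(5),φ(8)) = (2,3) ∈ E(G2) ✓
  (5,10) → (φ(5),φ(10)) = (3,6) ∈ E(G2) ✓
  (6,7) → (φ(6),φ(7)) = (5,9) ∈ E(G2) ✓
  (6,8) → (φ(6),φ(8)) = (2,5) ∈ E(G2) ✓
  (6,10) → (φ(6),φ(10)) = (5,6) ∈ E(G2) ✓
  (7,8) → (φ(7),φ(8)) = (2,9) ∈ E(G2) ✓
  (7,9) → (φ(7),φ(9)) = (9,10) ∈ E(G2) ✓
  (7,10) → (φ(7),φ(10)) = (6,9) ∈ E(G2) ✓
All 20 edges of G1 map to edges of G2, and |E(G1)| = |E(G2)| = 20, so φ is a bijection on edges as well as vertices. Hence G1 ≅ G2.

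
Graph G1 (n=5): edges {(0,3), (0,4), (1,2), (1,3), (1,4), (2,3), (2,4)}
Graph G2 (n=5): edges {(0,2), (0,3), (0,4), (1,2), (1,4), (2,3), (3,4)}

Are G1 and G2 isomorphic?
Yes, isomorphic

The graphs are isomorphic.
One valid mapping φ: V(G1) → V(G2): 0→1, 1→0, 2→3, 3→4, 4→2

Verify φ preserves adjacency — for each edge of G1, its image is an edge of G2:
  (0,3) → (φ(0),φ(3)) = (1,4) ∈ E(G2) ✓
  (0,4) → (φ(0),φ(4)) = (1,2) ∈ E(G2) ✓
  (1,2) → (φ(1),φ(2)) = (0,3) ∈ E(G2) ✓
  (1,3) → (φ(1),φ(3)) = (0,4) ∈ E(G2) ✓
  (1,4) → (φ(1),φ(4)) = (0,2) ∈ E(G2) ✓
  (2,3) → (φ(2),φ(3)) = (3,4) ∈ E(G2) ✓
  (2,4) → (φ(2),φ(4)) = (2,3) ∈ E(G2) ✓
All 7 edges of G1 map to edges of G2, and |E(G1)| = |E(G2)| = 7, so φ is a bijection on edges as well as vertices. Hence G1 ≅ G2.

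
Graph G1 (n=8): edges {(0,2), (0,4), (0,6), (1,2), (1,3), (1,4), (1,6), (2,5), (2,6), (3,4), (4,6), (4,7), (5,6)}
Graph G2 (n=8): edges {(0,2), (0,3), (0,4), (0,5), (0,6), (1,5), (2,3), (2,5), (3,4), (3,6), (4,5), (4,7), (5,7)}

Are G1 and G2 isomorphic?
Yes, isomorphic

The graphs are isomorphic.
One valid mapping φ: V(G1) → V(G2): 0→2, 1→4, 2→3, 3→7, 4→5, 5→6, 6→0, 7→1

Verify φ preserves adjacency — for each edge of G1, its image is an edge of G2:
  (0,2) → (φ(0),φ(2)) = (2,3) ∈ E(G2) ✓
  (0,4) → (φ(0),φ(4)) = (2,5) ∈ E(G2) ✓
  (0,6) → (φ(0),φ(6)) = (0,2) ∈ E(G2) ✓
  (1,2) → (φ(1),φ(2)) = (3,4) ∈ E(G2) ✓
  (1,3) → (φ(1),φ(3)) = (4,7) ∈ E(G2) ✓
  (1,4) → (φ(1),φ(4)) = (4,5) ∈ E(G2) ✓
  (1,6) → (φ(1),φ(6)) = (0,4) ∈ E(G2) ✓
  (2,5) → (φ(2),φ(5)) = (3,6) ∈ E(G2) ✓
  (2,6) → (φ(2),φ(6)) = (0,3) ∈ E(G2) ✓
  (3,4) → (φ(3),φ(4)) = (5,7) ∈ E(G2) ✓
  (4,6) → (φ(4),φ(6)) = (0,5) ∈ E(G2) ✓
  (4,7) → (φ(4),φ(7)) = (1,5) ∈ E(G2) ✓
  (5,6) → (φ(5),φ(6)) = (0,6) ∈ E(G2) ✓
All 13 edges of G1 map to edges of G2, and |E(G1)| = |E(G2)| = 13, so φ is a bijection on edges as well as vertices. Hence G1 ≅ G2.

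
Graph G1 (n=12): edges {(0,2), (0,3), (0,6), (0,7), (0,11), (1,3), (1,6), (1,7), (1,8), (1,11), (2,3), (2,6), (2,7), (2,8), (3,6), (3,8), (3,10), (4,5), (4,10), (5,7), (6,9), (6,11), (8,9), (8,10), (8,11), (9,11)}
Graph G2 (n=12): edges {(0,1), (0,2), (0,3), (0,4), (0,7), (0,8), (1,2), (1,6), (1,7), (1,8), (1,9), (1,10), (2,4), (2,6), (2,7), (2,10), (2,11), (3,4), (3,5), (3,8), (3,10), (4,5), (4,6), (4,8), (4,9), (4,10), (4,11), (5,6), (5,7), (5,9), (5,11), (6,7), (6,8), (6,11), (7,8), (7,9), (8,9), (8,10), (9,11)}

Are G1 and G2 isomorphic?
No, not isomorphic

The graphs are NOT isomorphic.

Counting triangles (3-cliques): G1 has 14, G2 has 41.
Triangle count is an isomorphism invariant, so differing triangle counts rule out isomorphism.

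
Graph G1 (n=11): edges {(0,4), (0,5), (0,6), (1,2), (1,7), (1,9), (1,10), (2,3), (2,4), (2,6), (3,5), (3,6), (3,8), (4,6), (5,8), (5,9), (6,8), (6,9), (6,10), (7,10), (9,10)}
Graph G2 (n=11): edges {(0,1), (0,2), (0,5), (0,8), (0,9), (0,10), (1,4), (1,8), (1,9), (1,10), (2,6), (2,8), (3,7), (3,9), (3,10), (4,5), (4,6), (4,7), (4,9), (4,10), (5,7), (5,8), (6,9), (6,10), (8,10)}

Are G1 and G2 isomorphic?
No, not isomorphic

The graphs are NOT isomorphic.

Degrees in G1: deg(0)=3, deg(1)=4, deg(2)=4, deg(3)=4, deg(4)=3, deg(5)=4, deg(6)=7, deg(7)=2, deg(8)=3, deg(9)=4, deg(10)=4.
Sorted degree sequence of G1: [7, 4, 4, 4, 4, 4, 4, 3, 3, 3, 2].
Degrees in G2: deg(0)=6, deg(1)=5, deg(2)=3, deg(3)=3, deg(4)=6, deg(5)=4, deg(6)=4, deg(7)=3, deg(8)=5, deg(9)=5, deg(10)=6.
Sorted degree sequence of G2: [6, 6, 6, 5, 5, 5, 4, 4, 3, 3, 3].
The (sorted) degree sequence is an isomorphism invariant, so since G1 and G2 have different degree sequences they cannot be isomorphic.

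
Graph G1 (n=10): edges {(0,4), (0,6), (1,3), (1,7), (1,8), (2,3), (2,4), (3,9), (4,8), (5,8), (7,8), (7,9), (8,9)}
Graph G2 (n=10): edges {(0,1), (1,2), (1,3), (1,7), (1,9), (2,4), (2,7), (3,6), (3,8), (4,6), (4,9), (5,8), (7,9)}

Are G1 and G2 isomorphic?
Yes, isomorphic

The graphs are isomorphic.
One valid mapping φ: V(G1) → V(G2): 0→8, 1→9, 2→6, 3→4, 4→3, 5→0, 6→5, 7→7, 8→1, 9→2

Verify φ preserves adjacency — for each edge of G1, its image is an edge of G2:
  (0,4) → (φ(0),φ(4)) = (3,8) ∈ E(G2) ✓
  (0,6) → (φ(0),φ(6)) = (5,8) ∈ E(G2) ✓
  (1,3) → (φ(1),φ(3)) = (4,9) ∈ E(G2) ✓
  (1,7) → (φ(1),φ(7)) = (7,9) ∈ E(G2) ✓
  (1,8) → (φ(1),φ(8)) = (1,9) ∈ E(G2) ✓
  (2,3) → (φ(2),φ(3)) = (4,6) ∈ E(G2) ✓
  (2,4) → (φ(2),φ(4)) = (3,6) ∈ E(G2) ✓
  (3,9) → (φ(3),φ(9)) = (2,4) ∈ E(G2) ✓
  (4,8) → (φ(4),φ(8)) = (1,3) ∈ E(G2) ✓
  (5,8) → (φ(5),φ(8)) = (0,1) ∈ E(G2) ✓
  (7,8) → (φ(7),φ(8)) = (1,7) ∈ E(G2) ✓
  (7,9) → (φ(7),φ(9)) = (2,7) ∈ E(G2) ✓
  (8,9) → (φ(8),φ(9)) = (1,2) ∈ E(G2) ✓
All 13 edges of G1 map to edges of G2, and |E(G1)| = |E(G2)| = 13, so φ is a bijection on edges as well as vertices. Hence G1 ≅ G2.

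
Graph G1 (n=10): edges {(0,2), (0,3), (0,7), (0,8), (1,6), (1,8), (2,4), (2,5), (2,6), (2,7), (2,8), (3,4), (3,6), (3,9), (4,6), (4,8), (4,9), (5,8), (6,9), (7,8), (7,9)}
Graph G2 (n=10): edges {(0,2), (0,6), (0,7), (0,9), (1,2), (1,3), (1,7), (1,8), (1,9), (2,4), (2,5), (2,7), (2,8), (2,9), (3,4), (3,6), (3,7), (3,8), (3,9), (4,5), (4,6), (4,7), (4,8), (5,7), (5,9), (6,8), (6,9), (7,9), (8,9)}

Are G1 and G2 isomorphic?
No, not isomorphic

The graphs are NOT isomorphic.

Degrees in G1: deg(0)=4, deg(1)=2, deg(2)=6, deg(3)=4, deg(4)=5, deg(5)=2, deg(6)=5, deg(7)=4, deg(8)=6, deg(9)=4.
Sorted degree sequence of G1: [6, 6, 5, 5, 4, 4, 4, 4, 2, 2].
Degrees in G2: deg(0)=4, deg(1)=5, deg(2)=7, deg(3)=6, deg(4)=6, deg(5)=4, deg(6)=5, deg(7)=7, deg(8)=6, deg(9)=8.
Sorted degree sequence of G2: [8, 7, 7, 6, 6, 6, 5, 5, 4, 4].
The (sorted) degree sequence is an isomorphism invariant, so since G1 and G2 have different degree sequences they cannot be isomorphic.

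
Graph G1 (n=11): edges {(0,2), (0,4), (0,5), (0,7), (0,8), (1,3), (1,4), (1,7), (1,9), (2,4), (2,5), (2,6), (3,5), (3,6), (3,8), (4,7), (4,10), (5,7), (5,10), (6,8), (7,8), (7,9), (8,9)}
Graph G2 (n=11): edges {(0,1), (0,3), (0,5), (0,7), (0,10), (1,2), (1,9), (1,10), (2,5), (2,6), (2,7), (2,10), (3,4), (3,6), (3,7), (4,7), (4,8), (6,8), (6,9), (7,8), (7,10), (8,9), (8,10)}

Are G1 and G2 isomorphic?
Yes, isomorphic

The graphs are isomorphic.
One valid mapping φ: V(G1) → V(G2): 0→10, 1→3, 2→1, 3→6, 4→0, 5→2, 6→9, 7→7, 8→8, 9→4, 10→5

Verify φ preserves adjacency — for each edge of G1, its image is an edge of G2:
  (0,2) → (φ(0),φ(2)) = (1,10) ∈ E(G2) ✓
  (0,4) → (φ(0),φ(4)) = (0,10) ∈ E(G2) ✓
  (0,5) → (φ(0),φ(5)) = (2,10) ∈ E(G2) ✓
  (0,7) → (φ(0),φ(7)) = (7,10) ∈ E(G2) ✓
  (0,8) → (φ(0),φ(8)) = (8,10) ∈ E(G2) ✓
  (1,3) → (φ(1),φ(3)) = (3,6) ∈ E(G2) ✓
  (1,4) → (φ(1),φ(4)) = (0,3) ∈ E(G2) ✓
  (1,7) → (φ(1),φ(7)) = (3,7) ∈ E(G2) ✓
  (1,9) → (φ(1),φ(9)) = (3,4) ∈ E(G2) ✓
  (2,4) → (φ(2),φ(4)) = (0,1) ∈ E(G2) ✓
  (2,5) → (φ(2),φ(5)) = (1,2) ∈ E(G2) ✓
  (2,6) → (φ(2),φ(6)) = (1,9) ∈ E(G2) ✓
  (3,5) → (φ(3),φ(5)) = (2,6) ∈ E(G2) ✓
  (3,6) → (φ(3),φ(6)) = (6,9) ∈ E(G2) ✓
  (3,8) → (φ(3),φ(8)) = (6,8) ∈ E(G2) ✓
  (4,7) → (φ(4),φ(7)) = (0,7) ∈ E(G2) ✓
  (4,10) → (φ(4),φ(10)) = (0,5) ∈ E(G2) ✓
  (5,7) → (φ(5),φ(7)) = (2,7) ∈ E(G2) ✓
  (5,10) → (φ(5),φ(10)) = (2,5) ∈ E(G2) ✓
  (6,8) → (φ(6),φ(8)) = (8,9) ∈ E(G2) ✓
  (7,8) → (φ(7),φ(8)) = (7,8) ∈ E(G2) ✓
  (7,9) → (φ(7),φ(9)) = (4,7) ∈ E(G2) ✓
  (8,9) → (φ(8),φ(9)) = (4,8) ∈ E(G2) ✓
All 23 edges of G1 map to edges of G2, and |E(G1)| = |E(G2)| = 23, so φ is a bijection on edges as well as vertices. Hence G1 ≅ G2.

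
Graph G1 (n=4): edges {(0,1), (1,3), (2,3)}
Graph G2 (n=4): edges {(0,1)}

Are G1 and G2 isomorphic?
No, not isomorphic

The graphs are NOT isomorphic.

Counting edges: G1 has 3 edge(s); G2 has 1 edge(s).
Edge count is an isomorphism invariant (a bijection on vertices induces a bijection on edges), so differing edge counts rule out isomorphism.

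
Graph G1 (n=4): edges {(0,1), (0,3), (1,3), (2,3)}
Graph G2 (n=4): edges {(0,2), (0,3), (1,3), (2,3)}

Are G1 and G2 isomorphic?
Yes, isomorphic

The graphs are isomorphic.
One valid mapping φ: V(G1) → V(G2): 0→0, 1→2, 2→1, 3→3

Verify φ preserves adjacency — for each edge of G1, its image is an edge of G2:
  (0,1) → (φ(0),φ(1)) = (0,2) ∈ E(G2) ✓
  (0,3) → (φ(0),φ(3)) = (0,3) ∈ E(G2) ✓
  (1,3) → (φ(1),φ(3)) = (2,3) ∈ E(G2) ✓
  (2,3) → (φ(2),φ(3)) = (1,3) ∈ E(G2) ✓
All 4 edges of G1 map to edges of G2, and |E(G1)| = |E(G2)| = 4, so φ is a bijection on edges as well as vertices. Hence G1 ≅ G2.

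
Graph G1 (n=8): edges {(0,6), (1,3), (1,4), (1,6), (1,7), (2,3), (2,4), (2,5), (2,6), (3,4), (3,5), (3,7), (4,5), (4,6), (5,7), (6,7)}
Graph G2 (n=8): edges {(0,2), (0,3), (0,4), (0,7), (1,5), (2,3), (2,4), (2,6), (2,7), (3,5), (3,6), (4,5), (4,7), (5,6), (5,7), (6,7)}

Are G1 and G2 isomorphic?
Yes, isomorphic

The graphs are isomorphic.
One valid mapping φ: V(G1) → V(G2): 0→1, 1→6, 2→4, 3→2, 4→7, 5→0, 6→5, 7→3

Verify φ preserves adjacency — for each edge of G1, its image is an edge of G2:
  (0,6) → (φ(0),φ(6)) = (1,5) ∈ E(G2) ✓
  (1,3) → (φ(1),φ(3)) = (2,6) ∈ E(G2) ✓
  (1,4) → (φ(1),φ(4)) = (6,7) ∈ E(G2) ✓
  (1,6) → (φ(1),φ(6)) = (5,6) ∈ E(G2) ✓
  (1,7) → (φ(1),φ(7)) = (3,6) ∈ E(G2) ✓
  (2,3) → (φ(2),φ(3)) = (2,4) ∈ E(G2) ✓
  (2,4) → (φ(2),φ(4)) = (4,7) ∈ E(G2) ✓
  (2,5) → (φ(2),φ(5)) = (0,4) ∈ E(G2) ✓
  (2,6) → (φ(2),φ(6)) = (4,5) ∈ E(G2) ✓
  (3,4) → (φ(3),φ(4)) = (2,7) ∈ E(G2) ✓
  (3,5) → (φ(3),φ(5)) = (0,2) ∈ E(G2) ✓
  (3,7) → (φ(3),φ(7)) = (2,3) ∈ E(G2) ✓
  (4,5) → (φ(4),φ(5)) = (0,7) ∈ E(G2) ✓
  (4,6) → (φ(4),φ(6)) = (5,7) ∈ E(G2) ✓
  (5,7) → (φ(5),φ(7)) = (0,3) ∈ E(G2) ✓
  (6,7) → (φ(6),φ(7)) = (3,5) ∈ E(G2) ✓
All 16 edges of G1 map to edges of G2, and |E(G1)| = |E(G2)| = 16, so φ is a bijection on edges as well as vertices. Hence G1 ≅ G2.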